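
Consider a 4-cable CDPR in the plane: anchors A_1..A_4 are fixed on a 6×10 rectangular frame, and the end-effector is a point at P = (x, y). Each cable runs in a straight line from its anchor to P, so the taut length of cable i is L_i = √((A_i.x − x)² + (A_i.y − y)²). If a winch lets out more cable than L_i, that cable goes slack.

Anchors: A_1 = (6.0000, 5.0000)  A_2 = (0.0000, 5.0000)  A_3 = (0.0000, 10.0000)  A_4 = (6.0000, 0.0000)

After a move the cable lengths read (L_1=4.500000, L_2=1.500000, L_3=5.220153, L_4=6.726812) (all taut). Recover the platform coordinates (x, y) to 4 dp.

(1.5000, 5.0000)

expand ‖A_i−P‖²=L_i² and subtract eq 1 (c_i ≔ ‖A_i‖²−L_i²)
c_1 = 36.0000+25.0000−20.2500 = 40.7500
eq1−eq2 → [12.0000  0.0000]·P = 18.0000
eq1−eq3 → [12.0000  -10.0000]·P = -32.0000
eq1−eq4 → [0.0000  10.0000]·P = 50.0000
2×2 solve → P = (1.5000, 5.0000)
check cable 4: ‖A_4−P‖² = 45.2500 ≈ L_4² = 45.2500 ✓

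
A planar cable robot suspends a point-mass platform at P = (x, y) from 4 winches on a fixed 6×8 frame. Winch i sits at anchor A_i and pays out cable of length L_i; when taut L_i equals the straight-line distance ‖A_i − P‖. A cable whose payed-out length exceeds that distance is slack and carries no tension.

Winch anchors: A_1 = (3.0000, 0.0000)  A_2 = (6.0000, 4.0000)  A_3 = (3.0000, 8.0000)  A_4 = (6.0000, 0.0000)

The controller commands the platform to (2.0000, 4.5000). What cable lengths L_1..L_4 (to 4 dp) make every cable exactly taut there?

cable 1: Δx=1.0000, Δy=-4.5000; L_1 = √(Δx²+Δy²) = 4.6098
cable 2: Δx=4.0000, Δy=-0.5000; L_2 = √(Δx²+Δy²) = 4.0311
cable 3: Δx=1.0000, Δy=3.5000; L_3 = √(Δx²+Δy²) = 3.6401
cable 4: Δx=4.0000, Δy=-4.5000; L_4 = √(Δx²+Δy²) = 6.0208

(4.6098, 4.0311, 3.6401, 6.0208)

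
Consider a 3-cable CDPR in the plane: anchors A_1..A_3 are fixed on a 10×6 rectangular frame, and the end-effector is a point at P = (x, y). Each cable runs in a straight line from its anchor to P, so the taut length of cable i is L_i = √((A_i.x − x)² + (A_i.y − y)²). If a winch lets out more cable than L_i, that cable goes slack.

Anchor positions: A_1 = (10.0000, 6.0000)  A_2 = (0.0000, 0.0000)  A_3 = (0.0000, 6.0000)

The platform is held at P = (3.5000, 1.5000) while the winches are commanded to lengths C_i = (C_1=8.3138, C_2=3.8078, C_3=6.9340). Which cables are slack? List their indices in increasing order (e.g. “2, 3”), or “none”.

cable 1: L_1 = ‖A_1−P‖ = 7.9057;  C_1 = 8.3138 → slack
cable 2: L_2 = ‖A_2−P‖ = 3.8079;  C_2 = 3.8078 → taut
cable 3: L_3 = ‖A_3−P‖ = 5.7009;  C_3 = 6.9340 → slack

1, 3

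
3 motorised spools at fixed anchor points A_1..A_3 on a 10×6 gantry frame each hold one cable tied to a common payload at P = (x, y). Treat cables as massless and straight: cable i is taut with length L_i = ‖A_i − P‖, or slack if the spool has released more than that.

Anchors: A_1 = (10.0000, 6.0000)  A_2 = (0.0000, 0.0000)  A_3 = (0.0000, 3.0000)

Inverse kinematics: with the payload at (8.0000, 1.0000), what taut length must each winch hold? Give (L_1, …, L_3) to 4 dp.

(5.3852, 8.0623, 8.2462)

L_1 = √((10.0000−8.0000)² + (6.0000−1.0000)²) = 5.3852
L_2 = √((0.0000−8.0000)² + (0.0000−1.0000)²) = 8.0623
L_3 = √((0.0000−8.0000)² + (3.0000−1.0000)²) = 8.2462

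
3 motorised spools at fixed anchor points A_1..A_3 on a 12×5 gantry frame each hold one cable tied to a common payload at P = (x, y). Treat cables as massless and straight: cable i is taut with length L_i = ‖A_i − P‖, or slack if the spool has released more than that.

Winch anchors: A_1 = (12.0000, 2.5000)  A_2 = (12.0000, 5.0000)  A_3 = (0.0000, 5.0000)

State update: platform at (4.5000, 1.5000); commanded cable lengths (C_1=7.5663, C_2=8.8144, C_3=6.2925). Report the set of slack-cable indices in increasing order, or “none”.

i=1: geometric 7.5664 vs commanded 7.5663 ⇒ taut
i=2: geometric 8.2765 vs commanded 8.8144 ⇒ slack
i=3: geometric 5.7009 vs commanded 6.2925 ⇒ slack

2, 3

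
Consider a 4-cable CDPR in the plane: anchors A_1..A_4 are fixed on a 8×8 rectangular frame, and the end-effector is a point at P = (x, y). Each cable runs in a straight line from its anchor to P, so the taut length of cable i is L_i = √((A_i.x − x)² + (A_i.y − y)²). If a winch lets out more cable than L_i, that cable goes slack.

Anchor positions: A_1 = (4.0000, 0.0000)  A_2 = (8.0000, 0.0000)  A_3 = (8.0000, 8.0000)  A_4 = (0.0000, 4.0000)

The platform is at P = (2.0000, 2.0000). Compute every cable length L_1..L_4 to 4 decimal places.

cable 1: Δx=2.0000, Δy=-2.0000; L_1 = √(Δx²+Δy²) = 2.8284
cable 2: Δx=6.0000, Δy=-2.0000; L_2 = √(Δx²+Δy²) = 6.3246
cable 3: Δx=6.0000, Δy=6.0000; L_3 = √(Δx²+Δy²) = 8.4853
cable 4: Δx=-2.0000, Δy=2.0000; L_4 = √(Δx²+Δy²) = 2.8284

(2.8284, 6.3246, 8.4853, 2.8284)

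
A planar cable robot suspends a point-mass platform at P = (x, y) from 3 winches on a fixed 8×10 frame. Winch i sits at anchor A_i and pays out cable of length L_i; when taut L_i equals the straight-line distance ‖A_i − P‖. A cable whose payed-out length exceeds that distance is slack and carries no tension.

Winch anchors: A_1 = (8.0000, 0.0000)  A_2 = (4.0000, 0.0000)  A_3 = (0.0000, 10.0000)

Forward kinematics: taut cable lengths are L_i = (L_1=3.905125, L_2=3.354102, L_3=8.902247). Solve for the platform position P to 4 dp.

each cable: (A_i−P)·(A_i−P) = L_i²; let q_i = ‖A_i‖²−L_i²
q_1 = 64.0000+0.0000−15.2500 = 48.7500
row 1: 8.0000x + 0.0000y = 44.0000  (q_2=4.7500)
row 2: 16.0000x − 20.0000y = 28.0000  (q_3=20.7500)
Cramer on rows 1–2 → x = 5.5000, y = 3.0000

(5.5000, 3.0000)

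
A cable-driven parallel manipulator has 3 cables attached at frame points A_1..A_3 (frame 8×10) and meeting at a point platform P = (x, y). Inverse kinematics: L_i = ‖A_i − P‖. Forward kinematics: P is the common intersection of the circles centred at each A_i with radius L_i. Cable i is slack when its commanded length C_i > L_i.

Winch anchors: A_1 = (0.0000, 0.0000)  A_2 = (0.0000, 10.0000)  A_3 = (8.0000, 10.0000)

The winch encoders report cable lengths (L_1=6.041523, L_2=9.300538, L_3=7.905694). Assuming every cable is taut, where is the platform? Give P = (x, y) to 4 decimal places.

(5.5000, 2.5000)

each cable: (A_i−P)·(A_i−P) = L_i²; let q_i = ‖A_i‖²−L_i²
q_1 = 0.0000+0.0000−36.5000 = -36.5000
row 1: 0.0000x − 20.0000y = -50.0000  (q_2=13.5000)
row 2: -16.0000x − 20.0000y = -138.0000  (q_3=101.5000)
Cramer on rows 1–2 → x = 5.5000, y = 2.5000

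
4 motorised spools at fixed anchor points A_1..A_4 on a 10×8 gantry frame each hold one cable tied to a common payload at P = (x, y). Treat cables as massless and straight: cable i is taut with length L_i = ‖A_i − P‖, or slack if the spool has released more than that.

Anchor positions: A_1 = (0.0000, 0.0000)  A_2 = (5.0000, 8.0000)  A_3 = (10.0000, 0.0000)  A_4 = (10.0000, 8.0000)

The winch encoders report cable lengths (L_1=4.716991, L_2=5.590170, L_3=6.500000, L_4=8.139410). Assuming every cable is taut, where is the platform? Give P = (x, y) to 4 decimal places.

circle eqns → linear via eq_j − eq_1; set c_j = A_j·A_j − L_j²
c_1 = 0.0000+0.0000−22.2500 = -22.2500
-10.0000·x − 16.0000·y = c_1−c_2 = -80.0000
-20.0000·x + 0.0000·y = c_1−c_3 = -80.0000
-20.0000·x − 16.0000·y = c_1−c_4 = -120.0000
solve first two rows → x=4.0000, y=2.5000
check cable 4: ‖A_4−P‖² = 66.2500 ≈ L_4² = 66.2500 ✓

(4.0000, 2.5000)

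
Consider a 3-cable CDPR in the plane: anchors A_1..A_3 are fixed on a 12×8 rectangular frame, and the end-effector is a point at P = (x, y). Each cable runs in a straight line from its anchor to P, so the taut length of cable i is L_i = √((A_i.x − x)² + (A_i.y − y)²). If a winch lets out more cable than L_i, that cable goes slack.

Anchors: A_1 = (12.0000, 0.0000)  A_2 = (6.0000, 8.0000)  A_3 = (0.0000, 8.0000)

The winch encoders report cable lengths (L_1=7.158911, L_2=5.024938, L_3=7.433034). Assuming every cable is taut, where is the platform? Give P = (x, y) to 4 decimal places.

(5.5000, 3.0000)

each cable: (A_i−P)·(A_i−P) = L_i²; let q_i = ‖A_i‖²−L_i²
q_1 = 144.0000+0.0000−51.2500 = 92.7500
row 1: 12.0000x − 16.0000y = 18.0000  (q_2=74.7500)
row 2: 24.0000x − 16.0000y = 84.0000  (q_3=8.7500)
Cramer on rows 1–2 → x = 5.5000, y = 3.0000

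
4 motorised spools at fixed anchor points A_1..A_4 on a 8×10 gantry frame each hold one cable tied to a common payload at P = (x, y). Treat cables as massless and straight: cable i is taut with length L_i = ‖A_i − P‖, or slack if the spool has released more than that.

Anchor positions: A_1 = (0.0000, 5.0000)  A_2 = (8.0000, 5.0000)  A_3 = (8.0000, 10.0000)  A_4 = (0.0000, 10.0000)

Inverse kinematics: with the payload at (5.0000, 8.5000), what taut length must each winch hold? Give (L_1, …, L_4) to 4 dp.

L_1: Δ = A_1−P = (-5.0000, -3.5000) → ‖Δ‖ = √37.2500 = 6.1033
L_2: Δ = A_2−P = (3.0000, -3.5000) → ‖Δ‖ = √21.2500 = 4.6098
L_3: Δ = A_3−P = (3.0000, 1.5000) → ‖Δ‖ = √11.2500 = 3.3541
L_4: Δ = A_4−P = (-5.0000, 1.5000) → ‖Δ‖ = √27.2500 = 5.2202

(6.1033, 4.6098, 3.3541, 5.2202)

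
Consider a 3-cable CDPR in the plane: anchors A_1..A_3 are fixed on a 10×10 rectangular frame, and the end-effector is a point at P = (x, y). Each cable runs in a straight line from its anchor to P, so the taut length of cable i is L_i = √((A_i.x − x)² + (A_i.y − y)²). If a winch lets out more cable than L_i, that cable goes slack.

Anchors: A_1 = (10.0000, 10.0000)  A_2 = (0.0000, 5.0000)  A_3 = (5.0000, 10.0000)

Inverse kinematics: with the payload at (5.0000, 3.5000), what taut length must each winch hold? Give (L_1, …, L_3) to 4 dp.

(8.2006, 5.2202, 6.5000)

L_1: Δ = A_1−P = (5.0000, 6.5000) → ‖Δ‖ = √67.2500 = 8.2006
L_2: Δ = A_2−P = (-5.0000, 1.5000) → ‖Δ‖ = √27.2500 = 5.2202
L_3: Δ = A_3−P = (0.0000, 6.5000) → ‖Δ‖ = √42.2500 = 6.5000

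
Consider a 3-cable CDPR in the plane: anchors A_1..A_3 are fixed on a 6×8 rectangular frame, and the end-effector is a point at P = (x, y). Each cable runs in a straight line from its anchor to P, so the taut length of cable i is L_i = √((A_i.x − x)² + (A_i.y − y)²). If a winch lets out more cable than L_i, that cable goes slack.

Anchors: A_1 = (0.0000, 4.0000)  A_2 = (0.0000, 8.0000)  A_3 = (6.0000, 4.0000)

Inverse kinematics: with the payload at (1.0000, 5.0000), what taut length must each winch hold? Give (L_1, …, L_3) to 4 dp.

(1.4142, 3.1623, 5.0990)

cable 1: Δx=-1.0000, Δy=-1.0000; L_1 = √(Δx²+Δy²) = 1.4142
cable 2: Δx=-1.0000, Δy=3.0000; L_2 = √(Δx²+Δy²) = 3.1623
cable 3: Δx=5.0000, Δy=-1.0000; L_3 = √(Δx²+Δy²) = 5.0990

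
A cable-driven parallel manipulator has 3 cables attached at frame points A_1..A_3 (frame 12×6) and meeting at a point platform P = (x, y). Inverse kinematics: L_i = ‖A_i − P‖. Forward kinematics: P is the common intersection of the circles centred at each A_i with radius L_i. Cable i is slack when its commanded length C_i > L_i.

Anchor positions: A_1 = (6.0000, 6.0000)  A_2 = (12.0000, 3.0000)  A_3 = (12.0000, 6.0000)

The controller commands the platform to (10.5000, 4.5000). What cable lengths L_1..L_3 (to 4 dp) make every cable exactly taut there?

L_1 = √((6.0000−10.5000)² + (6.0000−4.5000)²) = 4.7434
L_2 = √((12.0000−10.5000)² + (3.0000−4.5000)²) = 2.1213
L_3 = √((12.0000−10.5000)² + (6.0000−4.5000)²) = 2.1213

(4.7434, 2.1213, 2.1213)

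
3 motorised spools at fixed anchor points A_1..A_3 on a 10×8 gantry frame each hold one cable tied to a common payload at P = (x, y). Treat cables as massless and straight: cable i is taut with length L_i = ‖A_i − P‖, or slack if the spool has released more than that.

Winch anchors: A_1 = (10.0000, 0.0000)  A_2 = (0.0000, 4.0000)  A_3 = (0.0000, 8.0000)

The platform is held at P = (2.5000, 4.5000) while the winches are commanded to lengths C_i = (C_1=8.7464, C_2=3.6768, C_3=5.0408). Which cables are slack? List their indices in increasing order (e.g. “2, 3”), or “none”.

cable 1: L_1 = ‖A_1−P‖ = 8.7464;  C_1 = 8.7464 → taut
cable 2: L_2 = ‖A_2−P‖ = 2.5495;  C_2 = 3.6768 → slack
cable 3: L_3 = ‖A_3−P‖ = 4.3012;  C_3 = 5.0408 → slack

2, 3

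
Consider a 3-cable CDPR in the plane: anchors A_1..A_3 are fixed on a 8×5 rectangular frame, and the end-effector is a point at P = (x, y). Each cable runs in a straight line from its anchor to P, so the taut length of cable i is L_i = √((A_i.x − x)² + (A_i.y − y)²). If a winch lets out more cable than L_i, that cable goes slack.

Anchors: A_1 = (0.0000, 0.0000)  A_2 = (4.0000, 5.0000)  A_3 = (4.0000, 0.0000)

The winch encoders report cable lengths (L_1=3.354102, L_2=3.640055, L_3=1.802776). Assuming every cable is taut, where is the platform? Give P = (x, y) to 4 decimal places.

(3.0000, 1.5000)

each cable: (A_i−P)·(A_i−P) = L_i²; let c_i = ‖A_i‖²−L_i²
c_1 = 0.0000+0.0000−11.2500 = -11.2500
row 1: -8.0000x − 10.0000y = -39.0000  (c_2=27.7500)
row 2: -8.0000x + 0.0000y = -24.0000  (c_3=12.7500)
Cramer on rows 1–2 → x = 3.0000, y = 1.5000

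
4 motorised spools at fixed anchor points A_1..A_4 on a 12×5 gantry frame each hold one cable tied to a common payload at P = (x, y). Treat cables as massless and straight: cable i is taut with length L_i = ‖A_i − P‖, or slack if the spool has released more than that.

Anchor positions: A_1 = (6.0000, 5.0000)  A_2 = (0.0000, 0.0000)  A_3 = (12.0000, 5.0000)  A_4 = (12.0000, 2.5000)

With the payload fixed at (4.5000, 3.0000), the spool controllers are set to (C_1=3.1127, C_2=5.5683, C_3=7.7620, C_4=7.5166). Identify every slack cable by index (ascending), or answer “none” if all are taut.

1, 2

cable 1: √((1.5000)²+(2.0000)²)=2.5000, C_1=3.1127: slack
cable 2: √((-4.5000)²+(-3.0000)²)=5.4083, C_2=5.5683: slack
cable 3: √((7.5000)²+(2.0000)²)=7.7621, C_3=7.7620: taut
cable 4: √((7.5000)²+(-0.5000)²)=7.5166, C_4=7.5166: taut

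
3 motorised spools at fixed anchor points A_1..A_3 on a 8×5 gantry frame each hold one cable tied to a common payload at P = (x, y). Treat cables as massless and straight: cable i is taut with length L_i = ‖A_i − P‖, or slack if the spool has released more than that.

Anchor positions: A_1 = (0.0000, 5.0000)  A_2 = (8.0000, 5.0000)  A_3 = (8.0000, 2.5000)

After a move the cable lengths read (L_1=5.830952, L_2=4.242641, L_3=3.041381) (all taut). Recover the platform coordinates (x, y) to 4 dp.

each cable: (A_i−P)·(A_i−P) = L_i²; let c_i = ‖A_i‖²−L_i²
c_1 = 0.0000+25.0000−34.0000 = -9.0000
row 1: -16.0000x + 0.0000y = -80.0000  (c_2=71.0000)
row 2: -16.0000x + 5.0000y = -70.0000  (c_3=61.0000)
Cramer on rows 1–2 → x = 5.0000, y = 2.0000

(5.0000, 2.0000)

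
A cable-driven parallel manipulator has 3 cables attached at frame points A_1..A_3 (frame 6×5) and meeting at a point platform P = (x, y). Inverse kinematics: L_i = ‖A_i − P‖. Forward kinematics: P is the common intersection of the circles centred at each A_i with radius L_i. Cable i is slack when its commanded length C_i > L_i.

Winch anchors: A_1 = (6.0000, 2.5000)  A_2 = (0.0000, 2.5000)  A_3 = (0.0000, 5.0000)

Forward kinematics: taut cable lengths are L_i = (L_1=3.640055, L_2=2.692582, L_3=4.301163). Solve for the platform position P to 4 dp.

(2.5000, 1.5000)

circle eqns → linear via eq_j − eq_1; set q_j = A_j·A_j − L_j²
q_1 = 36.0000+6.2500−13.2500 = 29.0000
12.0000·x + 0.0000·y = q_1−q_2 = 30.0000
12.0000·x − 5.0000·y = q_1−q_3 = 22.5000
solve first two rows → x=2.5000, y=1.5000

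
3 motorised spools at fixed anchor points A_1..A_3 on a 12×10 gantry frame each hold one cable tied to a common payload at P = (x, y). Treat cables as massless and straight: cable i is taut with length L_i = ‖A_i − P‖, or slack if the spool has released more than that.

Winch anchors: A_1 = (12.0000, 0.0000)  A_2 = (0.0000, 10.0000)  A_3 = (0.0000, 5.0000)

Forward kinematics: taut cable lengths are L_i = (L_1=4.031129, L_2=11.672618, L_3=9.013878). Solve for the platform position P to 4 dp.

expand ‖A_i−P‖²=L_i² and subtract eq 1 (q_i ≔ ‖A_i‖²−L_i²)
q_1 = 144.0000+0.0000−16.2500 = 127.7500
eq1−eq2 → [24.0000  -20.0000]·P = 164.0000
eq1−eq3 → [24.0000  -10.0000]·P = 184.0000
2×2 solve → P = (8.5000, 2.0000)

(8.5000, 2.0000)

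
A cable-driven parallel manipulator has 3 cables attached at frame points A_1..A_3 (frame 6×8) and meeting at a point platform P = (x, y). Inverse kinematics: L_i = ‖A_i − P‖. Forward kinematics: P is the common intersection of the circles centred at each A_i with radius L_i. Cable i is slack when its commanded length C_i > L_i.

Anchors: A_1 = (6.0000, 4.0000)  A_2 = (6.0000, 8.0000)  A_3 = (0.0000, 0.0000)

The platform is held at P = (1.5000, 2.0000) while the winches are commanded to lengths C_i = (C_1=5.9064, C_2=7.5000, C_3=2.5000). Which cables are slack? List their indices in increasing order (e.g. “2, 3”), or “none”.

1

cable 1: √((4.5000)²+(2.0000)²)=4.9244, C_1=5.9064: slack
cable 2: √((4.5000)²+(6.0000)²)=7.5000, C_2=7.5000: taut
cable 3: √((-1.5000)²+(-2.0000)²)=2.5000, C_3=2.5000: taut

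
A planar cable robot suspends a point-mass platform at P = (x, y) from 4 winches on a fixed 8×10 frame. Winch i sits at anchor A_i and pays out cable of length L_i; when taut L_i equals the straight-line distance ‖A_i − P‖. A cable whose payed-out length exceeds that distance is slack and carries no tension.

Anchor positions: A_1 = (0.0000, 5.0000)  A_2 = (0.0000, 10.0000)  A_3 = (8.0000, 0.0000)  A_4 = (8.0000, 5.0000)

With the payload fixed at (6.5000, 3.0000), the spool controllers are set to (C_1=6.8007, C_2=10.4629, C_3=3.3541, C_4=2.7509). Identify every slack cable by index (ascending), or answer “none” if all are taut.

2, 4

cable 1: √((-6.5000)²+(2.0000)²)=6.8007, C_1=6.8007: taut
cable 2: √((-6.5000)²+(7.0000)²)=9.5525, C_2=10.4629: slack
cable 3: √((1.5000)²+(-3.0000)²)=3.3541, C_3=3.3541: taut
cable 4: √((1.5000)²+(2.0000)²)=2.5000, C_4=2.7509: slack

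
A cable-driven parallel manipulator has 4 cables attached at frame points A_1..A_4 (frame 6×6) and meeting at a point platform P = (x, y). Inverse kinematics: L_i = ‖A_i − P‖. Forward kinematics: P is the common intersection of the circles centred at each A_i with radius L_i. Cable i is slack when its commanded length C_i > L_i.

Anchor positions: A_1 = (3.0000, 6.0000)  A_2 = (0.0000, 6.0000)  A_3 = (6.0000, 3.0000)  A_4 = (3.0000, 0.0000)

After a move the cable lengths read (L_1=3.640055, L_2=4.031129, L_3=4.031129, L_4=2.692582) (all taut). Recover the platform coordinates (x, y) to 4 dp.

expand ‖A_i−P‖²=L_i² and subtract eq 1 (k_i ≔ ‖A_i‖²−L_i²)
k_1 = 9.0000+36.0000−13.2500 = 31.7500
eq1−eq2 → [6.0000  0.0000]·P = 12.0000
eq1−eq3 → [-6.0000  6.0000]·P = 3.0000
eq1−eq4 → [0.0000  12.0000]·P = 30.0000
2×2 solve → P = (2.0000, 2.5000)
check cable 4: ‖A_4−P‖² = 7.2500 ≈ L_4² = 7.2500 ✓

(2.0000, 2.5000)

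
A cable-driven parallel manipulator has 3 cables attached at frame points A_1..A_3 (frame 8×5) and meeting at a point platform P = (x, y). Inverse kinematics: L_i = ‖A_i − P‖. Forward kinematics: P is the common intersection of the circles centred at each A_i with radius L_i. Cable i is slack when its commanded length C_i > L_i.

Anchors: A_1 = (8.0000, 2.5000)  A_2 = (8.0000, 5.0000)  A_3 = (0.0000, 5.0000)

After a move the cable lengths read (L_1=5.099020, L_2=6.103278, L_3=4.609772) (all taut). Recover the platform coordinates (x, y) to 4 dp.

each cable: (A_i−P)·(A_i−P) = L_i²; let q_i = ‖A_i‖²−L_i²
q_1 = 64.0000+6.2500−26.0000 = 44.2500
row 1: 0.0000x − 5.0000y = -7.5000  (q_2=51.7500)
row 2: 16.0000x − 5.0000y = 40.5000  (q_3=3.7500)
Cramer on rows 1–2 → x = 3.0000, y = 1.5000

(3.0000, 1.5000)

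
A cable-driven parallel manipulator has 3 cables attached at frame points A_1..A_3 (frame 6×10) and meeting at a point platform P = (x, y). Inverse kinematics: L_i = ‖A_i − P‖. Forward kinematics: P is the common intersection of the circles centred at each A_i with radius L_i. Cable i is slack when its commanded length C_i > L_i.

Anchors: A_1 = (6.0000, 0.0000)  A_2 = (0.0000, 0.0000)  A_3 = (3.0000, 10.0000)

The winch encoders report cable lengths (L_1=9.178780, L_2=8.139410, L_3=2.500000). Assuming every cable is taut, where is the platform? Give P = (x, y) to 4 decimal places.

each cable: (A_i−P)·(A_i−P) = L_i²; let q_i = ‖A_i‖²−L_i²
q_1 = 36.0000+0.0000−84.2500 = -48.2500
row 1: 12.0000x + 0.0000y = 18.0000  (q_2=-66.2500)
row 2: 6.0000x − 20.0000y = -151.0000  (q_3=102.7500)
Cramer on rows 1–2 → x = 1.5000, y = 8.0000

(1.5000, 8.0000)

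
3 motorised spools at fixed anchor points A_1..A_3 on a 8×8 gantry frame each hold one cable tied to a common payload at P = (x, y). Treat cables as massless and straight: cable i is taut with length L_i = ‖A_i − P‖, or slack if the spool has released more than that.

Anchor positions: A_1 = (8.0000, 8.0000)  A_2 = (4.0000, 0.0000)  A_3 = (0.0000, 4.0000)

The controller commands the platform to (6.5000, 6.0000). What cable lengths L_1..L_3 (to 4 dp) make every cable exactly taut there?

(2.5000, 6.5000, 6.8007)

L_1: Δ = A_1−P = (1.5000, 2.0000) → ‖Δ‖ = √6.2500 = 2.5000
L_2: Δ = A_2−P = (-2.5000, -6.0000) → ‖Δ‖ = √42.2500 = 6.5000
L_3: Δ = A_3−P = (-6.5000, -2.0000) → ‖Δ‖ = √46.2500 = 6.8007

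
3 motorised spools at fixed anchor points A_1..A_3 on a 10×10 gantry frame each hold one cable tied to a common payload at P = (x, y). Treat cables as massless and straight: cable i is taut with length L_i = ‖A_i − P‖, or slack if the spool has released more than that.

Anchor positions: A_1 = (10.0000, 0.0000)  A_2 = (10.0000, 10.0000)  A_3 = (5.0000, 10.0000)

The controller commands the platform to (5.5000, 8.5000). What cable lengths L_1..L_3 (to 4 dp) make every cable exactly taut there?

(9.6177, 4.7434, 1.5811)

L_1 = √((10.0000−5.5000)² + (0.0000−8.5000)²) = 9.6177
L_2 = √((10.0000−5.5000)² + (10.0000−8.5000)²) = 4.7434
L_3 = √((5.0000−5.5000)² + (10.0000−8.5000)²) = 1.5811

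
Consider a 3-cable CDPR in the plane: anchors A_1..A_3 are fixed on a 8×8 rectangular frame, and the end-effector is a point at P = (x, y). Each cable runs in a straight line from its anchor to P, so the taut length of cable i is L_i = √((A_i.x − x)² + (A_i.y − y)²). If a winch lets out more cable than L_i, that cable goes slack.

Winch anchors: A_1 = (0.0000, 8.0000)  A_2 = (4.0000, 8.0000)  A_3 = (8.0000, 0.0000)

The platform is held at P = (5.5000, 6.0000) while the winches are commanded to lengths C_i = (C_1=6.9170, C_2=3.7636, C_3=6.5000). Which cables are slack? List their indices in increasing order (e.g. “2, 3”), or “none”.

cable 1: L_1 = ‖A_1−P‖ = 5.8523;  C_1 = 6.9170 → slack
cable 2: L_2 = ‖A_2−P‖ = 2.5000;  C_2 = 3.7636 → slack
cable 3: L_3 = ‖A_3−P‖ = 6.5000;  C_3 = 6.5000 → taut

1, 2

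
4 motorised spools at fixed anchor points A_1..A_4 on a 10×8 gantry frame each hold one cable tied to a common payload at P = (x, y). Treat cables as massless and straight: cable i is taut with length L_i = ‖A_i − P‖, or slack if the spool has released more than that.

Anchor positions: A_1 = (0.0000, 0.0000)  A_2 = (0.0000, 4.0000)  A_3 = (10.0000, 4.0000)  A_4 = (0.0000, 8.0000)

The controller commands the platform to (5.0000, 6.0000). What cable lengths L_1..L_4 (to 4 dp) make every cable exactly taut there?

(7.8102, 5.3852, 5.3852, 5.3852)

L_1: Δ = A_1−P = (-5.0000, -6.0000) → ‖Δ‖ = √61.0000 = 7.8102
L_2: Δ = A_2−P = (-5.0000, -2.0000) → ‖Δ‖ = √29.0000 = 5.3852
L_3: Δ = A_3−P = (5.0000, -2.0000) → ‖Δ‖ = √29.0000 = 5.3852
L_4: Δ = A_4−P = (-5.0000, 2.0000) → ‖Δ‖ = √29.0000 = 5.3852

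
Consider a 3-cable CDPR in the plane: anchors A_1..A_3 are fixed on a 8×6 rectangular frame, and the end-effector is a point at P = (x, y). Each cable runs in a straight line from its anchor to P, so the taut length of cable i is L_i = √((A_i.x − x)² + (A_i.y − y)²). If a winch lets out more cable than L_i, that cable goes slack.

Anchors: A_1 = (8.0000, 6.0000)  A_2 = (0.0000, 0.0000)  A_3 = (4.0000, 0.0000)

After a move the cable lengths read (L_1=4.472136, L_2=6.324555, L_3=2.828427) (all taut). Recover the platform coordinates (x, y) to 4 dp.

expand ‖A_i−P‖²=L_i² and subtract eq 1 (c_i ≔ ‖A_i‖²−L_i²)
c_1 = 64.0000+36.0000−20.0000 = 80.0000
eq1−eq2 → [16.0000  12.0000]·P = 120.0000
eq1−eq3 → [8.0000  12.0000]·P = 72.0000
2×2 solve → P = (6.0000, 2.0000)

(6.0000, 2.0000)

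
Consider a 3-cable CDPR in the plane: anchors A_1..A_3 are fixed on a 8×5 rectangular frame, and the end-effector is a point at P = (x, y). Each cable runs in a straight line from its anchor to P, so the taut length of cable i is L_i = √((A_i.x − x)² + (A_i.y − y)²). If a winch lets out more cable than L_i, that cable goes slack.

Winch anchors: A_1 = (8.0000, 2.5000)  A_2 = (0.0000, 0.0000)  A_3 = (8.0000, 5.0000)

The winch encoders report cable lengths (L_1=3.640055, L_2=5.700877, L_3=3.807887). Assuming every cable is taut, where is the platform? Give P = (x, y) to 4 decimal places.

(4.5000, 3.5000)

each cable: (A_i−P)·(A_i−P) = L_i²; let c_i = ‖A_i‖²−L_i²
c_1 = 64.0000+6.2500−13.2500 = 57.0000
row 1: 16.0000x + 5.0000y = 89.5000  (c_2=-32.5000)
row 2: 0.0000x − 5.0000y = -17.5000  (c_3=74.5000)
Cramer on rows 1–2 → x = 4.5000, y = 3.5000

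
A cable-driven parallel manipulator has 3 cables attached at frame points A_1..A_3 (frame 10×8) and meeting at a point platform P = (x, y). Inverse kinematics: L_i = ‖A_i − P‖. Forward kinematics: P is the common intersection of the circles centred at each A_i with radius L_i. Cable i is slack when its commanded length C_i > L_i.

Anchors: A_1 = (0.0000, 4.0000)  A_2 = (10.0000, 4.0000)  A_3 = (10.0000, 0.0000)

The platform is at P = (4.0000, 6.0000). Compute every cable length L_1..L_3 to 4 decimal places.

(4.4721, 6.3246, 8.4853)

L_1: Δ = A_1−P = (-4.0000, -2.0000) → ‖Δ‖ = √20.0000 = 4.4721
L_2: Δ = A_2−P = (6.0000, -2.0000) → ‖Δ‖ = √40.0000 = 6.3246
L_3: Δ = A_3−P = (6.0000, -6.0000) → ‖Δ‖ = √72.0000 = 8.4853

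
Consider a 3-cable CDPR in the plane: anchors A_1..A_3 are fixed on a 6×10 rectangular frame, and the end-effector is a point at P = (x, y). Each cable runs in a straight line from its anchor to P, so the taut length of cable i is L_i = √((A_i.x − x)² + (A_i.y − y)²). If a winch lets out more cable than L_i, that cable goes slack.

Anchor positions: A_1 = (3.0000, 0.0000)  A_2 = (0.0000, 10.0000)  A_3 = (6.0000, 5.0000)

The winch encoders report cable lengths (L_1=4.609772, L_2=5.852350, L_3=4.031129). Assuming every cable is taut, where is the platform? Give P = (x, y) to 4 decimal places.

(2.0000, 4.5000)

circle eqns → linear via eq_j − eq_1; set c_j = A_j·A_j − L_j²
c_1 = 9.0000+0.0000−21.2500 = -12.2500
6.0000·x − 20.0000·y = c_1−c_2 = -78.0000
-6.0000·x − 10.0000·y = c_1−c_3 = -57.0000
solve first two rows → x=2.0000, y=4.5000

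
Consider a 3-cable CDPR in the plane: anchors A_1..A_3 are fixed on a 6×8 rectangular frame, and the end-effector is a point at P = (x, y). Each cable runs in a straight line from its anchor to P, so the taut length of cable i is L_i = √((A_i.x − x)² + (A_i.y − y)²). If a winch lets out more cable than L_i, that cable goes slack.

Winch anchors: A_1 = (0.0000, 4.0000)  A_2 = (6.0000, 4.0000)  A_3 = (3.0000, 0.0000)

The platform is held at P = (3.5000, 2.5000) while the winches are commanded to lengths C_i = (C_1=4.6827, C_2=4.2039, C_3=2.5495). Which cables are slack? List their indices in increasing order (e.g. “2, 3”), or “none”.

1, 2

cable 1: √((-3.5000)²+(1.5000)²)=3.8079, C_1=4.6827: slack
cable 2: √((2.5000)²+(1.5000)²)=2.9155, C_2=4.2039: slack
cable 3: √((-0.5000)²+(-2.5000)²)=2.5495, C_3=2.5495: taut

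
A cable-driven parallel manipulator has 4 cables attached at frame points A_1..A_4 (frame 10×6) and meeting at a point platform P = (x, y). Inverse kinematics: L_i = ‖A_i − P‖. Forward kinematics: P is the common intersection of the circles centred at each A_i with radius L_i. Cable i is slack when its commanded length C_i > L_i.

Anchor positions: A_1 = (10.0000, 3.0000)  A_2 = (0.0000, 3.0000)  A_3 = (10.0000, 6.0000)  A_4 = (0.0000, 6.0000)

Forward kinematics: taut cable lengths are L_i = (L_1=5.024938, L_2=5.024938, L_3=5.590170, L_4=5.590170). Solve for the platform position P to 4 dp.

(5.0000, 3.5000)

circle eqns → linear via eq_j − eq_1; set q_j = A_j·A_j − L_j²
q_1 = 100.0000+9.0000−25.2500 = 83.7500
20.0000·x + 0.0000·y = q_1−q_2 = 100.0000
0.0000·x − 6.0000·y = q_1−q_3 = -21.0000
20.0000·x − 6.0000·y = q_1−q_4 = 79.0000
solve first two rows → x=5.0000, y=3.5000
check cable 4: ‖A_4−P‖² = 31.2500 ≈ L_4² = 31.2500 ✓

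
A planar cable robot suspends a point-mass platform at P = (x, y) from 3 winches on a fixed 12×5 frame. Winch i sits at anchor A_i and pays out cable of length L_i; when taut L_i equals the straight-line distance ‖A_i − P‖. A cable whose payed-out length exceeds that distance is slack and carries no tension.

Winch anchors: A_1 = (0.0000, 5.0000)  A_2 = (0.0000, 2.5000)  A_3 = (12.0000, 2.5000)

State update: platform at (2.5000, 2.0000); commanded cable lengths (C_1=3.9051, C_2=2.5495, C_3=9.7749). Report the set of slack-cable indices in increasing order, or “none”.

cable 1: L_1 = ‖A_1−P‖ = 3.9051;  C_1 = 3.9051 → taut
cable 2: L_2 = ‖A_2−P‖ = 2.5495;  C_2 = 2.5495 → taut
cable 3: L_3 = ‖A_3−P‖ = 9.5131;  C_3 = 9.7749 → slack

3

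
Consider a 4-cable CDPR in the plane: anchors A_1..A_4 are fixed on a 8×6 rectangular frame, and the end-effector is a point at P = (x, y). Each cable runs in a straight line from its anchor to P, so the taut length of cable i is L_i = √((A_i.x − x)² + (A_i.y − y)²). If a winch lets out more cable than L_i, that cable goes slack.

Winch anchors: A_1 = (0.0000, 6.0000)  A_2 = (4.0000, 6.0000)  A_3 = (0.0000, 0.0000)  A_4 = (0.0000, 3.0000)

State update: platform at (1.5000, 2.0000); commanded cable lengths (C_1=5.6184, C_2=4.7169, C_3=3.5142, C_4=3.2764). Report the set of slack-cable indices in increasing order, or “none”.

i=1: geometric 4.2720 vs commanded 5.6184 ⇒ slack
i=2: geometric 4.7170 vs commanded 4.7169 ⇒ taut
i=3: geometric 2.5000 vs commanded 3.5142 ⇒ slack
i=4: geometric 1.8028 vs commanded 3.2764 ⇒ slack

1, 3, 4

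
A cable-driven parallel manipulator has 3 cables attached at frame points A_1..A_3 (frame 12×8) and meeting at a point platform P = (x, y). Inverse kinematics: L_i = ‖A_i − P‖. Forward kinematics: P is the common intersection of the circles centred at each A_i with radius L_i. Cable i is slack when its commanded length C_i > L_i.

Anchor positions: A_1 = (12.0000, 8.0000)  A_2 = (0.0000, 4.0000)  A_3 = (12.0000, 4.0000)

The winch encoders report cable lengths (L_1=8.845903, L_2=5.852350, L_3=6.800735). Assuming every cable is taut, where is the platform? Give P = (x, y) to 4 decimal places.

each cable: (A_i−P)·(A_i−P) = L_i²; let q_i = ‖A_i‖²−L_i²
q_1 = 144.0000+64.0000−78.2500 = 129.7500
row 1: 24.0000x + 8.0000y = 148.0000  (q_2=-18.2500)
row 2: 0.0000x + 8.0000y = 16.0000  (q_3=113.7500)
Cramer on rows 1–2 → x = 5.5000, y = 2.0000

(5.5000, 2.0000)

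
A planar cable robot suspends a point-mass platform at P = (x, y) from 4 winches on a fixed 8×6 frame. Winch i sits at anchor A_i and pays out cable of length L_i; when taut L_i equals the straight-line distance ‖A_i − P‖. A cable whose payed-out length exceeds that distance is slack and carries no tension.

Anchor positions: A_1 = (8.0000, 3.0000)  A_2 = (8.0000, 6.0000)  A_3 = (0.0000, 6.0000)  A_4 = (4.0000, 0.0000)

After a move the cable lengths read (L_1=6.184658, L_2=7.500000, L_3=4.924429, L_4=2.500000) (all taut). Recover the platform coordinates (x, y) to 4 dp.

(2.0000, 1.5000)

circle eqns → linear via eq_j − eq_1; set c_j = A_j·A_j − L_j²
c_1 = 64.0000+9.0000−38.2500 = 34.7500
0.0000·x − 6.0000·y = c_1−c_2 = -9.0000
16.0000·x − 6.0000·y = c_1−c_3 = 23.0000
8.0000·x + 6.0000·y = c_1−c_4 = 25.0000
solve first two rows → x=2.0000, y=1.5000
check cable 4: ‖A_4−P‖² = 6.2500 ≈ L_4² = 6.2500 ✓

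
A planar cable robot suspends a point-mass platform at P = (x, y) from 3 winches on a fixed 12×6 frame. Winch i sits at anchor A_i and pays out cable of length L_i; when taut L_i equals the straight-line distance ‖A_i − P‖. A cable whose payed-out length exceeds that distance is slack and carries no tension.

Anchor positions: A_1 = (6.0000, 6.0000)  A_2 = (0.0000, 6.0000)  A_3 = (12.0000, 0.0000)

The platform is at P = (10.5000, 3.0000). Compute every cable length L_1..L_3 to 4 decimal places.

(5.4083, 10.9202, 3.3541)

cable 1: Δx=-4.5000, Δy=3.0000; L_1 = √(Δx²+Δy²) = 5.4083
cable 2: Δx=-10.5000, Δy=3.0000; L_2 = √(Δx²+Δy²) = 10.9202
cable 3: Δx=1.5000, Δy=-3.0000; L_3 = √(Δx²+Δy²) = 3.3541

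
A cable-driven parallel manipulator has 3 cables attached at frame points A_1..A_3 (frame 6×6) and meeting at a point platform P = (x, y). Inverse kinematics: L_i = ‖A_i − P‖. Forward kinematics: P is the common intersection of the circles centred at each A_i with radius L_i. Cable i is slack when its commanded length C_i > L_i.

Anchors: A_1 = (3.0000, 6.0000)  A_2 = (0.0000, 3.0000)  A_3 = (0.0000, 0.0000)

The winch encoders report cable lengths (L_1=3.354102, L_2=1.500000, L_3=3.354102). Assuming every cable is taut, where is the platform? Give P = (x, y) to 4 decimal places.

expand ‖A_i−P‖²=L_i² and subtract eq 1 (q_i ≔ ‖A_i‖²−L_i²)
q_1 = 9.0000+36.0000−11.2500 = 33.7500
eq1−eq2 → [6.0000  6.0000]·P = 27.0000
eq1−eq3 → [6.0000  12.0000]·P = 45.0000
2×2 solve → P = (1.5000, 3.0000)

(1.5000, 3.0000)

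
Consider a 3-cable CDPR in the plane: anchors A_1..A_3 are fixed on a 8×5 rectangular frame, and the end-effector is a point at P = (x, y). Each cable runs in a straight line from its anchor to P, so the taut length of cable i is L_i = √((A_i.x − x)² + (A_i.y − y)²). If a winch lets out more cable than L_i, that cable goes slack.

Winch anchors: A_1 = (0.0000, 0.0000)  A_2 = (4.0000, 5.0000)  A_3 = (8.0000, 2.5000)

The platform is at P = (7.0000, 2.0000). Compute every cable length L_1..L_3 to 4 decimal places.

L_1 = √((0.0000−7.0000)² + (0.0000−2.0000)²) = 7.2801
L_2 = √((4.0000−7.0000)² + (5.0000−2.0000)²) = 4.2426
L_3 = √((8.0000−7.0000)² + (2.5000−2.0000)²) = 1.1180

(7.2801, 4.2426, 1.1180)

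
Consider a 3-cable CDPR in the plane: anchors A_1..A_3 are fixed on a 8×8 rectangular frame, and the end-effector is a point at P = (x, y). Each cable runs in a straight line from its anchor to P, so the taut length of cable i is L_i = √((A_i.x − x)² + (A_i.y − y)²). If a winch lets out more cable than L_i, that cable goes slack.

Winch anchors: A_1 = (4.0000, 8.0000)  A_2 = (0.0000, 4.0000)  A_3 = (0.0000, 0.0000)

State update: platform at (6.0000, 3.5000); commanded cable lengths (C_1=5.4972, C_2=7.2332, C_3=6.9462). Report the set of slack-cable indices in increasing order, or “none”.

cable 1: L_1 = ‖A_1−P‖ = 4.9244;  C_1 = 5.4972 → slack
cable 2: L_2 = ‖A_2−P‖ = 6.0208;  C_2 = 7.2332 → slack
cable 3: L_3 = ‖A_3−P‖ = 6.9462;  C_3 = 6.9462 → taut

1, 2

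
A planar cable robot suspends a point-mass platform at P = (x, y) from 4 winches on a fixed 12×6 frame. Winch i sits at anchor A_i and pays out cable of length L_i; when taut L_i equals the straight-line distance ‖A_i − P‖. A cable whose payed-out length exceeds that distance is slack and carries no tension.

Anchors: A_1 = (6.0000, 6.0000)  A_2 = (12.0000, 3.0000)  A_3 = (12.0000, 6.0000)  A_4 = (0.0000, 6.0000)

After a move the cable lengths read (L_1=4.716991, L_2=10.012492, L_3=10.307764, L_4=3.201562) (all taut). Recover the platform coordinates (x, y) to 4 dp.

expand ‖A_i−P‖²=L_i² and subtract eq 1 (c_i ≔ ‖A_i‖²−L_i²)
c_1 = 36.0000+36.0000−22.2500 = 49.7500
eq1−eq2 → [-12.0000  6.0000]·P = -3.0000
eq1−eq3 → [-12.0000  0.0000]·P = -24.0000
eq1−eq4 → [12.0000  0.0000]·P = 24.0000
2×2 solve → P = (2.0000, 3.5000)
check cable 4: ‖A_4−P‖² = 10.2500 ≈ L_4² = 10.2500 ✓

(2.0000, 3.5000)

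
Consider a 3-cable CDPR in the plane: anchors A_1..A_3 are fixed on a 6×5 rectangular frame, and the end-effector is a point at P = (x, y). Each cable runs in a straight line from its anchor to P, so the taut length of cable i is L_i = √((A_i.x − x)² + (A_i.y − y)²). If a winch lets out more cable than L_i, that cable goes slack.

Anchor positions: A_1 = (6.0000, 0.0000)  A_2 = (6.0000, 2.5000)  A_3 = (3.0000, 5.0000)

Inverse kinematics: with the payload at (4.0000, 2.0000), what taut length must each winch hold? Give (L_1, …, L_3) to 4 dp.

(2.8284, 2.0616, 3.1623)

L_1 = √((6.0000−4.0000)² + (0.0000−2.0000)²) = 2.8284
L_2 = √((6.0000−4.0000)² + (2.5000−2.0000)²) = 2.0616
L_3 = √((3.0000−4.0000)² + (5.0000−2.0000)²) = 3.1623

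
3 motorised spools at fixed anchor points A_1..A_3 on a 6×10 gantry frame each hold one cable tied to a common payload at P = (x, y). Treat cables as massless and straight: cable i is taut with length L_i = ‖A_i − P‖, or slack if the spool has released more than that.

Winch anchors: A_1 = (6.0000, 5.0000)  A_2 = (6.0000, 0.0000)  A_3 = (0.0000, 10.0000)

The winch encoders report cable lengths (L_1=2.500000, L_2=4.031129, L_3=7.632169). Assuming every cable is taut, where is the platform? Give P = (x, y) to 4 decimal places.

(4.0000, 3.5000)

circle eqns → linear via eq_j − eq_1; set q_j = A_j·A_j − L_j²
q_1 = 36.0000+25.0000−6.2500 = 54.7500
0.0000·x + 10.0000·y = q_1−q_2 = 35.0000
12.0000·x − 10.0000·y = q_1−q_3 = 13.0000
solve first two rows → x=4.0000, y=3.5000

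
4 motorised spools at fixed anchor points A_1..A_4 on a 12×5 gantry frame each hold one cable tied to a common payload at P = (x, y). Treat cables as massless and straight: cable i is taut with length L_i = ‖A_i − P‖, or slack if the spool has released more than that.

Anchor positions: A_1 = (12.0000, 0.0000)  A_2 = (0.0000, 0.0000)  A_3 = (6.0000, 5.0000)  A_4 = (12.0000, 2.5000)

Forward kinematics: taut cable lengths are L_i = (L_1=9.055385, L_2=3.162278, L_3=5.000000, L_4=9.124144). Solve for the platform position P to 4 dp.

each cable: (A_i−P)·(A_i−P) = L_i²; let q_i = ‖A_i‖²−L_i²
q_1 = 144.0000+0.0000−82.0000 = 62.0000
row 1: 24.0000x + 0.0000y = 72.0000  (q_2=-10.0000)
row 2: 12.0000x − 10.0000y = 26.0000  (q_3=36.0000)
row 3: 0.0000x − 5.0000y = -5.0000  (q_4=67.0000)
Cramer on rows 1–2 → x = 3.0000, y = 1.0000
check cable 4: ‖A_4−P‖² = 83.2500 ≈ L_4² = 83.2500 ✓

(3.0000, 1.0000)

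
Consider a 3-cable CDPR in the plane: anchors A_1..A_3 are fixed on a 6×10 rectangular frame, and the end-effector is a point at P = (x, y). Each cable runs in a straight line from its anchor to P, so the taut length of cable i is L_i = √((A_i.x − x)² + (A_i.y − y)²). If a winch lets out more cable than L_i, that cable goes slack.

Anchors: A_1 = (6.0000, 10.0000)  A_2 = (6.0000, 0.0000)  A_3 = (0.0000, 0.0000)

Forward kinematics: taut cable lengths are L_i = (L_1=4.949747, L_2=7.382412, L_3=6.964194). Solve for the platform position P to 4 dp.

(2.5000, 6.5000)

circle eqns → linear via eq_j − eq_1; set k_j = A_j·A_j − L_j²
k_1 = 36.0000+100.0000−24.5000 = 111.5000
0.0000·x + 20.0000·y = k_1−k_2 = 130.0000
12.0000·x + 20.0000·y = k_1−k_3 = 160.0000
solve first two rows → x=2.5000, y=6.5000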